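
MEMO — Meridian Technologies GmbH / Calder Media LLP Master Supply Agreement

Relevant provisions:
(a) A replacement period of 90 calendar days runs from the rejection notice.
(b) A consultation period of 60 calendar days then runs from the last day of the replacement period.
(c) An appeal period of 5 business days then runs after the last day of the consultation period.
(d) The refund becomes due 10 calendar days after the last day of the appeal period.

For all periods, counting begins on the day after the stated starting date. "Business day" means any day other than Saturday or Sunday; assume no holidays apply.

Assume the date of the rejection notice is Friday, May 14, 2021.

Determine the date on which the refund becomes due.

October 28, 2021

The last day of the replacement period: May 14, 2021 + 90 days = August 12, 2021.
Adding 60 calendar days to August 12, 2021 gives October 11, 2021, which is the last day of the consultation period.
The last day of the appeal period: 5 business days after Monday, October 11, 2021, skipping weekends — Oct 12, Oct 13, Oct 14, Oct 15, Oct 18 — lands on Monday, October 18, 2021.
The date on which the refund becomes due: October 18, 2021 + 10 days = October 28, 2021.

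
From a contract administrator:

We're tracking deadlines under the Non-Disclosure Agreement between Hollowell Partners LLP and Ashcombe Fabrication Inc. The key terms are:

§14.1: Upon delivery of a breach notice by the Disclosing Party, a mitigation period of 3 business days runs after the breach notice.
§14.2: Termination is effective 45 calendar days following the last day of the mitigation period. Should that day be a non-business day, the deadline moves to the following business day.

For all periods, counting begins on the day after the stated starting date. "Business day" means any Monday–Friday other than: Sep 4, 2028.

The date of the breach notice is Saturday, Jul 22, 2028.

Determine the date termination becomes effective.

Sep 11, 2028

The last day of the mitigation period: counting 3 business days from Saturday, Jul 22, 2028 (Jul 24, Jul 25, Jul 26, skipping weekends) reaches Wednesday, Jul 26, 2028.
The date termination becomes effective: 45 calendar days after Jul 26, 2028 is Sep 9, 2028. That falls on a Saturday, so it rolls to the next business day, Monday, Sep 11, 2028.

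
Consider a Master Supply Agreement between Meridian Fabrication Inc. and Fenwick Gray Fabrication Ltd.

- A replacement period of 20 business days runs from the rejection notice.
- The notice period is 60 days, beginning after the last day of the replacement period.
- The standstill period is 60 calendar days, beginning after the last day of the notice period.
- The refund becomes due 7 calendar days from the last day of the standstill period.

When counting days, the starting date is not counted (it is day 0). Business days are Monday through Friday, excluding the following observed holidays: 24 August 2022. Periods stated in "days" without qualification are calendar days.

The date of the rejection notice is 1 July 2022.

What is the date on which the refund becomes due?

3 December 2022

The last day of the replacement period: counting 20 business days from Friday, 1 July 2022 (Jul 4, Jul 5, Jul 6, Jul 7, …, Jul 27, Jul 28, Jul 29, skipping weekends) reaches Friday, 29 July 2022.
The last day of the notice period: 60 calendar days after 29 July 2022 is 27 September 2022.
The last day of the standstill period: 60 calendar days after 27 September 2022 is 26 November 2022.
Adding 7 calendar days to 26 November 2022 gives 3 December 2022, which is the date on which the refund becomes due.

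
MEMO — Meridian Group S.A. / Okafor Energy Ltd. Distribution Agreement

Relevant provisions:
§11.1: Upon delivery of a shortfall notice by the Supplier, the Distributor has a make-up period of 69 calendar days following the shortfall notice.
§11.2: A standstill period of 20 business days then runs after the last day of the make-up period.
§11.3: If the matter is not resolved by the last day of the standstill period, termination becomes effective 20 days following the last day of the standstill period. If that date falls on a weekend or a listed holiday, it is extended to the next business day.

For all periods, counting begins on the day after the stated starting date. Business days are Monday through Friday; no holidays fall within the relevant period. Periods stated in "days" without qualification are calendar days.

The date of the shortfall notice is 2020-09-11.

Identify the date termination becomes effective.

The last day of the make-up period: 2020-09-11 + 69 days = 2020-11-19.
From Thursday, 2020-11-19, 20 business days (Nov 20, Nov 23, Nov 24, Nov 25, …, Dec 15, Dec 16, Dec 17, skipping weekends) brings us to Thursday, 2020-12-17, which is the last day of the standstill period.
The date termination becomes effective: 20 calendar days after 2020-12-17 is 2021-01-06. 2021-01-06 is a Wednesday, so no roll-forward applies.

2021-01-06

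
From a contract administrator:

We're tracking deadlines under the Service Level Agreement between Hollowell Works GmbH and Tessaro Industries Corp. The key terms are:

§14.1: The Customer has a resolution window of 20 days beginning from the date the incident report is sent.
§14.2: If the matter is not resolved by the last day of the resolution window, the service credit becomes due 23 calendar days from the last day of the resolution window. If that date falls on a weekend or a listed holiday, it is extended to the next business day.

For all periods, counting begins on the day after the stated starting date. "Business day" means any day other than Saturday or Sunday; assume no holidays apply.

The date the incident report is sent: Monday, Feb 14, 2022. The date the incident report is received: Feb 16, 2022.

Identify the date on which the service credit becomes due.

The last day of the resolution window: 20 calendar days after Feb 14, 2022 is Mar 6, 2022.
Adding 23 calendar days to Mar 6, 2022 gives Mar 29, 2022, which is the date on which the service credit becomes due. Mar 29, 2022 is a Tuesday, so no roll-forward applies.

Mar 29, 2022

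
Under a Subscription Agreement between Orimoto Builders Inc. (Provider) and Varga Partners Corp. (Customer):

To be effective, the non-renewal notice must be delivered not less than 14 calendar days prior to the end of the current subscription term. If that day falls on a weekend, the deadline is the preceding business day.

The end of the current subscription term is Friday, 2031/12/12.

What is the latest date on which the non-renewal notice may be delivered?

2031/12/12 minus 14 days is 2031/11/28. That is a Friday, so no adjustment is needed.

2031/11/28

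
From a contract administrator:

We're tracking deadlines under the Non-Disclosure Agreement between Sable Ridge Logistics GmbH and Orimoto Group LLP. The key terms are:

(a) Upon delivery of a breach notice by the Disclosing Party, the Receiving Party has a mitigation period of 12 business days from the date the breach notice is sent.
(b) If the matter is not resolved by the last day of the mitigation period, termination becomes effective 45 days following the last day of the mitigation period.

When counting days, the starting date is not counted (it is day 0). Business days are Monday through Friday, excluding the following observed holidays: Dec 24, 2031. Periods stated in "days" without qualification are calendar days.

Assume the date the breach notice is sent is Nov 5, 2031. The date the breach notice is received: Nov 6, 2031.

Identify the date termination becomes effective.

From Wednesday, Nov 5, 2031, 12 business days (Nov 6, Nov 7, Nov 10, Nov 11, …, Nov 19, Nov 20, Nov 21, skipping weekends) brings us to Friday, Nov 21, 2031, which is the last day of the mitigation period.
The date termination becomes effective: 45 calendar days after Nov 21, 2031 is Jan 5, 2032.

Jan 5, 2032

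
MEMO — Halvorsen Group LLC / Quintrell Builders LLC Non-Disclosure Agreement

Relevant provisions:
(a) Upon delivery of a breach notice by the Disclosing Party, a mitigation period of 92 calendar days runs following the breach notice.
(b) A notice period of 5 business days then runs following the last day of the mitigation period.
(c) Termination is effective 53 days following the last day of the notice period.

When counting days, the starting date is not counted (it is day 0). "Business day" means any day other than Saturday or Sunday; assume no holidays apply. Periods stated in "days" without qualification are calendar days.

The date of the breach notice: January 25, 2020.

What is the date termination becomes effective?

Adding 92 calendar days to January 25, 2020 gives April 26, 2020, which is the last day of the mitigation period.
The last day of the notice period: 5 business days after Sunday, April 26, 2020, skipping weekends — Apr 27, Apr 28, Apr 29, Apr 30, May 1 — lands on Friday, May 1, 2020.
The date termination becomes effective: 53 calendar days after May 1, 2020 is June 23, 2020.

June 23, 2020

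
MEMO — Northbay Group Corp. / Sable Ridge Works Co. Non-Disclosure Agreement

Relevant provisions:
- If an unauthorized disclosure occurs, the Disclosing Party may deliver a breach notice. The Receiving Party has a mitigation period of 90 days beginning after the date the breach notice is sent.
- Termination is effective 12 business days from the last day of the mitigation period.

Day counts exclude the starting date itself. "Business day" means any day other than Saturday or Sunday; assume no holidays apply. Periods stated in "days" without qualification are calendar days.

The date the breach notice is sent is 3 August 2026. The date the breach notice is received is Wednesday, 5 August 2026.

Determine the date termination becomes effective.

17 November 2026

The last day of the mitigation period: 3 August 2026 + 90 days = 1 November 2026.
The date termination becomes effective: counting 12 business days from Sunday, 1 November 2026 (Nov 2, Nov 3, Nov 4, Nov 5, …, Nov 13, Nov 16, Nov 17, skipping weekends) reaches Tuesday, 17 November 2026.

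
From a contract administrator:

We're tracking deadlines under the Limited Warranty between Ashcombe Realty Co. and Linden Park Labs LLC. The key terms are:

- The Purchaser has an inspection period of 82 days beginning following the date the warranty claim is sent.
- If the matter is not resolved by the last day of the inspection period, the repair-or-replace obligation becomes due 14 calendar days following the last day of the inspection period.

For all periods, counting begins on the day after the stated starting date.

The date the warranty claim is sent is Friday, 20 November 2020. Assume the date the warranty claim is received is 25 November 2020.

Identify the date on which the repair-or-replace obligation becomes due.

The last day of the inspection period: 20 November 2020 + 82 days = 10 February 2021.
The date on which the repair-or-replace obligation becomes due: 14 calendar days after 10 February 2021 is 24 February 2021.

24 February 2021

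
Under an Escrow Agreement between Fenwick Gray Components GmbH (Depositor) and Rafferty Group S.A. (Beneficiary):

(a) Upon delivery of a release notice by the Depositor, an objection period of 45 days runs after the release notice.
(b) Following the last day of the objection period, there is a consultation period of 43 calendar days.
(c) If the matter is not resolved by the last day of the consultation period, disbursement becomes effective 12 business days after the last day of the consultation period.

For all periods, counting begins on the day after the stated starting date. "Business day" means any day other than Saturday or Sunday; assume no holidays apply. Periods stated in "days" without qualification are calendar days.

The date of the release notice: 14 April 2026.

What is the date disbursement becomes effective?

The last day of the objection period: 14 April 2026 + 45 days = 29 May 2026.
The last day of the consultation period: 29 May 2026 + 43 days = 11 July 2026.
From Saturday, 11 July 2026, 12 business days (Jul 13, Jul 14, Jul 15, Jul 16, …, Jul 24, Jul 27, Jul 28, skipping weekends) brings us to Tuesday, 28 July 2026, which is the date disbursement becomes effective.

28 July 2026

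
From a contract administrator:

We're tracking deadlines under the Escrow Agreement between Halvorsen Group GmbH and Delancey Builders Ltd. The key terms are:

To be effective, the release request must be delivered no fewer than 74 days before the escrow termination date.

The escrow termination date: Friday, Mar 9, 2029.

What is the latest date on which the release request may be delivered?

Mar 9, 2029 minus 74 days is Dec 25, 2028.

Dec 25, 2028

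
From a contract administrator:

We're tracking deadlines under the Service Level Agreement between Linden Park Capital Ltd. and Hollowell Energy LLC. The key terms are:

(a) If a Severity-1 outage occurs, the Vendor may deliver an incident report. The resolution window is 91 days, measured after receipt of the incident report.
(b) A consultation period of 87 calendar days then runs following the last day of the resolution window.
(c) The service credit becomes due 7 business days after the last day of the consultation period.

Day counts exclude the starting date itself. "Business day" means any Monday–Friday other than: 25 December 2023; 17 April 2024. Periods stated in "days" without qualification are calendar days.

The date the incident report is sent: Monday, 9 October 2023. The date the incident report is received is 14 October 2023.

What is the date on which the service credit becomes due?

19 April 2024

The last day of the resolution window: 91 calendar days after 14 October 2023 is 13 January 2024.
The last day of the consultation period: 87 calendar days after 13 January 2024 is 9 April 2024.
The date on which the service credit becomes due: counting 7 business days from Tuesday, 9 April 2024 (Apr 10, Apr 11, Apr 12, Apr 15, Apr 16, Apr 18, Apr 19, skipping weekends and the listed holiday on Apr 17) reaches Friday, 19 April 2024.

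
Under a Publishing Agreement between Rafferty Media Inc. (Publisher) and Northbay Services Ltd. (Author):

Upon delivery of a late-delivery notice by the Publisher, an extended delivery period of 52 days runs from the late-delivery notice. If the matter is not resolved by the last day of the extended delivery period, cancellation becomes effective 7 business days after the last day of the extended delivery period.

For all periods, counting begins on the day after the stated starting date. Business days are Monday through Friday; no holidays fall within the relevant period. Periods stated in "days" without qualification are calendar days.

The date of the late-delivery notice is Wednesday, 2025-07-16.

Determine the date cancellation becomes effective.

The last day of the extended delivery period: 2025-07-16 + 52 days = 2025-09-06.
The date cancellation becomes effective: 7 business days after Saturday, 2025-09-06, skipping weekends — Sep 8, Sep 9, Sep 10, Sep 11, Sep 12, Sep 15, Sep 16 — lands on Tuesday, 2025-09-16.

2025-09-16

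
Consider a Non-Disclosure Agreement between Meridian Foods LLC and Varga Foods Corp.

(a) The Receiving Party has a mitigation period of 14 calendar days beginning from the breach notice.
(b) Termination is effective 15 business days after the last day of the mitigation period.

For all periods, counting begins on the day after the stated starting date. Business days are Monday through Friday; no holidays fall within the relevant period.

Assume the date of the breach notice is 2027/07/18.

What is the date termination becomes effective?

The last day of the mitigation period: 14 calendar days after 2027/07/18 is 2027/08/01.
The date termination becomes effective: 15 business days after Sunday, 2027/08/01, skipping weekends — Aug 2, Aug 3, Aug 4, Aug 5, …, Aug 18, Aug 19, Aug 20 — lands on Friday, 2027/08/20.

2027/08/20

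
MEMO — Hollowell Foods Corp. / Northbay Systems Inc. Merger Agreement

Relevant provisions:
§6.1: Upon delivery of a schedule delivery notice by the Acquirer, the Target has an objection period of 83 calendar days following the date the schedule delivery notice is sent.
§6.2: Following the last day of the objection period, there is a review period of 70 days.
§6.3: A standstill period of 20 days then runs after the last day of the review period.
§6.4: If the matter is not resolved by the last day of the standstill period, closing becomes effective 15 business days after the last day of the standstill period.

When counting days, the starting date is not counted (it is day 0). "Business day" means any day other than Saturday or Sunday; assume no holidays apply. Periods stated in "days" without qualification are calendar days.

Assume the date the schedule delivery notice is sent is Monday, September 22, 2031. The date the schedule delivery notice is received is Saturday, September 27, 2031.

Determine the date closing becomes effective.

April 2, 2032

The last day of the objection period: 83 calendar days after September 22, 2031 is December 14, 2031.
The last day of the review period: 70 calendar days after December 14, 2031 is February 22, 2032.
The last day of the standstill period: February 22, 2032 + 20 days = March 13, 2032.
The date closing becomes effective: 15 business days after Saturday, March 13, 2032, skipping weekends — Mar 15, Mar 16, Mar 17, Mar 18, …, Mar 31, Apr 1, Apr 2 — lands on Friday, April 2, 2032.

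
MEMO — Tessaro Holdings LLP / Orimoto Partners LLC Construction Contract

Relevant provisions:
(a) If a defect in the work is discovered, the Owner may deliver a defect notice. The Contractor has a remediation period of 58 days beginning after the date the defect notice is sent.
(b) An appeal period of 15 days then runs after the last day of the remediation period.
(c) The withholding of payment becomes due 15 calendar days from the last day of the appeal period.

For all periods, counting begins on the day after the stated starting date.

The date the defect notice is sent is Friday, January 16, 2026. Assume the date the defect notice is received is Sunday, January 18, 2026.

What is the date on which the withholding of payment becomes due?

The last day of the remediation period: 58 calendar days after January 16, 2026 is March 15, 2026.
The last day of the appeal period: March 15, 2026 + 15 days = March 30, 2026.
The date on which the withholding of payment becomes due: March 30, 2026 + 15 days = April 14, 2026.

April 14, 2026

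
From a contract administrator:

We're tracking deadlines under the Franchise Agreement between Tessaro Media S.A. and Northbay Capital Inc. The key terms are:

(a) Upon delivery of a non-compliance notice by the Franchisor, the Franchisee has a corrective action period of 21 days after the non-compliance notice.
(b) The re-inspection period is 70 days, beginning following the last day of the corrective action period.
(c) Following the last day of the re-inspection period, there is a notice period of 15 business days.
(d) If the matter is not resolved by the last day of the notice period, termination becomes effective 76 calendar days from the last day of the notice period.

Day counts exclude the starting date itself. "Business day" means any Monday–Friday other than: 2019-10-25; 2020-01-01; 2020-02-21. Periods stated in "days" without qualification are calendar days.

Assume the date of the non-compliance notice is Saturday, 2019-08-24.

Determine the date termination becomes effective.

The last day of the corrective action period: 21 calendar days after 2019-08-24 is 2019-09-14.
The last day of the re-inspection period: 2019-09-14 + 70 days = 2019-11-23.
The last day of the notice period: counting 15 business days from Saturday, 2019-11-23 (Nov 25, Nov 26, Nov 27, Nov 28, …, Dec 11, Dec 12, Dec 13, skipping weekends) reaches Friday, 2019-12-13.
Adding 76 calendar days to 2019-12-13 gives 2020-02-27, which is the date termination becomes effective.

2020-02-27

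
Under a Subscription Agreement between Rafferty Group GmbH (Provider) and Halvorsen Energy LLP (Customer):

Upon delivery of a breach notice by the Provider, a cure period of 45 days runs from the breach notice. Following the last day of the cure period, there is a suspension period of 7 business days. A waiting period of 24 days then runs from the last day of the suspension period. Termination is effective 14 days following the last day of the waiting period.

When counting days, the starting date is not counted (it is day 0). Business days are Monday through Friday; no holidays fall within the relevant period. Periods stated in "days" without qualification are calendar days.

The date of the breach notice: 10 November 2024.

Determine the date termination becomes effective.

10 February 2025

The last day of the cure period: 10 November 2024 + 45 days = 25 December 2024.
From Wednesday, 25 December 2024, 7 business days (Dec 26, Dec 27, Dec 30, Dec 31, Jan 1, Jan 2, Jan 3, skipping weekends) brings us to Friday, 3 January 2025, which is the last day of the suspension period.
Adding 24 calendar days to 3 January 2025 gives 27 January 2025, which is the last day of the waiting period.
The date termination becomes effective: 27 January 2025 + 14 days = 10 February 2025.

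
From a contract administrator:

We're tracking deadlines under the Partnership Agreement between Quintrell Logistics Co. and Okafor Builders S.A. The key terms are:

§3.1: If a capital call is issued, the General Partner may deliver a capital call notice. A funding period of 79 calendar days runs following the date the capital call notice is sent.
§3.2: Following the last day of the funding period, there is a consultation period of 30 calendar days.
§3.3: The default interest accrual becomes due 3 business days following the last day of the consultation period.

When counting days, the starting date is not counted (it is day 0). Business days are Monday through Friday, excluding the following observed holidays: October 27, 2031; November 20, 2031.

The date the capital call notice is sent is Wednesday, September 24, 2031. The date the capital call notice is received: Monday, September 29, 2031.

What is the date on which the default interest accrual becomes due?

January 14, 2032

Adding 79 calendar days to September 24, 2031 gives December 12, 2031, which is the last day of the funding period.
The last day of the consultation period: 30 calendar days after December 12, 2031 is January 11, 2032.
From Sunday, January 11, 2032, 3 business days (Jan 12, Jan 13, Jan 14, skipping weekends) brings us to Wednesday, January 14, 2032, which is the date on which the default interest accrual becomes due.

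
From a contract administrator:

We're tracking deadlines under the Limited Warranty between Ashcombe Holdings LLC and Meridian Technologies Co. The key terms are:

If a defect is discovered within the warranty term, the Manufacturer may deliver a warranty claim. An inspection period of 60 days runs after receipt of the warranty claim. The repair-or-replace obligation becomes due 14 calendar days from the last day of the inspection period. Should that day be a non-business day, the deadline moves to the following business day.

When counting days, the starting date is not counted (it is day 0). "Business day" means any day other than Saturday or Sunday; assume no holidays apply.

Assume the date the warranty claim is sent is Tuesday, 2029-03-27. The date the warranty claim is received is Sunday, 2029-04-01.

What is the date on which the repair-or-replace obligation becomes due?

2029-06-14

Adding 60 calendar days to 2029-04-01 gives 2029-05-31, which is the last day of the inspection period.
Adding 14 calendar days to 2029-05-31 gives 2029-06-14, which is the date on which the repair-or-replace obligation becomes due. 2029-06-14 is a Thursday, so no roll-forward applies.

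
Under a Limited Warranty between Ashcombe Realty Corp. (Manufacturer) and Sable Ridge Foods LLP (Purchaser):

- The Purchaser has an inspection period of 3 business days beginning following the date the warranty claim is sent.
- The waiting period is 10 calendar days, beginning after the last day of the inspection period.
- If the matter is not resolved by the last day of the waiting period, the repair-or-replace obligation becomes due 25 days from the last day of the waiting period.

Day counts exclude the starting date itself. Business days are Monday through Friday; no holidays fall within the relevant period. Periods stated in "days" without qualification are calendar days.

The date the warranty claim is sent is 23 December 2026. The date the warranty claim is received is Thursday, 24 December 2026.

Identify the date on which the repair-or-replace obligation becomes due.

The last day of the inspection period: 3 business days after Wednesday, 23 December 2026, skipping weekends — Dec 24, Dec 25, Dec 28 — lands on Monday, 28 December 2026.
The last day of the waiting period: 28 December 2026 + 10 days = 7 January 2027.
The date on which the repair-or-replace obligation becomes due: 7 January 2027 + 25 days = 1 February 2027.

1 February 2027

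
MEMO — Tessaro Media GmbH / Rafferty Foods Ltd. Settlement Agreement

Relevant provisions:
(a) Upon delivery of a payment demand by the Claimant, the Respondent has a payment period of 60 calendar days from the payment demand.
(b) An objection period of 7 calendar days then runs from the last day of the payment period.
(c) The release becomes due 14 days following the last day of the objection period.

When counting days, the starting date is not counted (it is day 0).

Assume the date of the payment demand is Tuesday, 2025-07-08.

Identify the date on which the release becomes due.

2025-09-27

Adding 60 calendar days to 2025-07-08 gives 2025-09-06, which is the last day of the payment period.
Adding 7 calendar days to 2025-09-06 gives 2025-09-13, which is the last day of the objection period.
The date on which the release becomes due: 2025-09-13 + 14 days = 2025-09-27.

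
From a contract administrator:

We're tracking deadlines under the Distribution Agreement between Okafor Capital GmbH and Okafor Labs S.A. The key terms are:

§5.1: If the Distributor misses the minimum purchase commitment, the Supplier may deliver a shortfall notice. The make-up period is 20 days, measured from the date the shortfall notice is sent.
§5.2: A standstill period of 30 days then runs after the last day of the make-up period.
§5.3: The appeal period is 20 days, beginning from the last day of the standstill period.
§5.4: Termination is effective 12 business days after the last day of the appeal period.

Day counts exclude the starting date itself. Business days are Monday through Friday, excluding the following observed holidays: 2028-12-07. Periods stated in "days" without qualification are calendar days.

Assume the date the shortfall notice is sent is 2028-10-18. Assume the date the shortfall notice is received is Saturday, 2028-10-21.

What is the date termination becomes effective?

2029-01-12

The last day of the make-up period: 2028-10-18 + 20 days = 2028-11-07.
The last day of the standstill period: 30 calendar days after 2028-11-07 is 2028-12-07.
Adding 20 calendar days to 2028-12-07 gives 2028-12-27, which is the last day of the appeal period.
From Wednesday, 2028-12-27, 12 business days (Dec 28, Dec 29, Jan 1, Jan 2, …, Jan 10, Jan 11, Jan 12, skipping weekends) brings us to Friday, 2029-01-12, which is the date termination becomes effective.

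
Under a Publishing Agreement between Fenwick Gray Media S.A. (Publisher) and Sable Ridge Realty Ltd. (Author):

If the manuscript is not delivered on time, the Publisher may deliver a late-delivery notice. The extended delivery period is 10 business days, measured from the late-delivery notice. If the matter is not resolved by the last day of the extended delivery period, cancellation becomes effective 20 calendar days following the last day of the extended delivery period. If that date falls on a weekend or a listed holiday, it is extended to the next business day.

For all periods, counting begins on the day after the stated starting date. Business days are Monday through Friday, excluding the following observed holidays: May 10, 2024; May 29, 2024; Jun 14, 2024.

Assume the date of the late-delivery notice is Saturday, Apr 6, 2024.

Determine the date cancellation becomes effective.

The last day of the extended delivery period: 10 business days after Saturday, Apr 6, 2024, skipping weekends — Apr 8, Apr 9, Apr 10, Apr 11, Apr 12, Apr 15, Apr 16, Apr 17, Apr 18, Apr 19 — lands on Friday, Apr 19, 2024.
The date cancellation becomes effective: Apr 19, 2024 + 20 days = May 9, 2024. May 9, 2024 is a Thursday and is not a listed holiday, so no roll-forward applies.

May 9, 2024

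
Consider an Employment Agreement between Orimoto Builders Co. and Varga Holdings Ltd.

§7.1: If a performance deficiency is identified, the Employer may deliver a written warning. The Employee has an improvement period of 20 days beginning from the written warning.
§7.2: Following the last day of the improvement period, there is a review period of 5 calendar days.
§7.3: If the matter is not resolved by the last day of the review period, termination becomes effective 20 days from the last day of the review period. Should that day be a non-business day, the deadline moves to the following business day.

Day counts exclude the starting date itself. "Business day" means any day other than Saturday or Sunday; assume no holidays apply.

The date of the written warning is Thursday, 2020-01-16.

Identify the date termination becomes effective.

Adding 20 calendar days to 2020-01-16 gives 2020-02-05, which is the last day of the improvement period.
The last day of the review period: 5 calendar days after 2020-02-05 is 2020-02-10.
The date termination becomes effective: 2020-02-10 + 20 days = 2020-03-01. That falls on a Sunday, so it rolls to the next business day, Monday, 2020-03-02.

2020-03-02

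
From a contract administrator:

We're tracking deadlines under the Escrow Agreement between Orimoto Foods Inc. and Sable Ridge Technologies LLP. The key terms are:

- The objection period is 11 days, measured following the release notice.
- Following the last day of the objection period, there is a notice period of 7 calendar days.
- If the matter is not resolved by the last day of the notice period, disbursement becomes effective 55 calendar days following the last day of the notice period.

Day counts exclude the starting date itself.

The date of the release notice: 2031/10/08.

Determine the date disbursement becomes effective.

2031/12/20

Adding 11 calendar days to 2031/10/08 gives 2031/10/19, which is the last day of the objection period.
Adding 7 calendar days to 2031/10/19 gives 2031/10/26, which is the last day of the notice period.
The date disbursement becomes effective: 2031/10/26 + 55 days = 2031/12/20.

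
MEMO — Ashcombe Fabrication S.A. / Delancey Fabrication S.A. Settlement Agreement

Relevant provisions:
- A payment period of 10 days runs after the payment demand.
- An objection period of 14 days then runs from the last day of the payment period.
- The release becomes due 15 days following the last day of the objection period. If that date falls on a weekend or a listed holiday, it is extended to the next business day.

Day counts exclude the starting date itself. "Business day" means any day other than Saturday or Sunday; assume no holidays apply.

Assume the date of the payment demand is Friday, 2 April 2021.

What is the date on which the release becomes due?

11 May 2021

The last day of the payment period: 2 April 2021 + 10 days = 12 April 2021.
The last day of the objection period: 14 calendar days after 12 April 2021 is 26 April 2021.
The date on which the release becomes due: 15 calendar days after 26 April 2021 is 11 May 2021. 11 May 2021 is a Tuesday, so no roll-forward applies.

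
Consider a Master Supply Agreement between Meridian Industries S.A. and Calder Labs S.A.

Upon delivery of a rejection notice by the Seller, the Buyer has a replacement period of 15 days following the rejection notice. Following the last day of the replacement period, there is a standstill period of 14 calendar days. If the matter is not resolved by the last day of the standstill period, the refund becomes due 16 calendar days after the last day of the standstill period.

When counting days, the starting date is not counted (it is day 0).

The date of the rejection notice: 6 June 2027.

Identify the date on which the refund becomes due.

21 July 2027

The last day of the replacement period: 6 June 2027 + 15 days = 21 June 2027.
Adding 14 calendar days to 21 June 2027 gives 5 July 2027, which is the last day of the standstill period.
The date on which the refund becomes due: 5 July 2027 + 16 days = 21 July 2027.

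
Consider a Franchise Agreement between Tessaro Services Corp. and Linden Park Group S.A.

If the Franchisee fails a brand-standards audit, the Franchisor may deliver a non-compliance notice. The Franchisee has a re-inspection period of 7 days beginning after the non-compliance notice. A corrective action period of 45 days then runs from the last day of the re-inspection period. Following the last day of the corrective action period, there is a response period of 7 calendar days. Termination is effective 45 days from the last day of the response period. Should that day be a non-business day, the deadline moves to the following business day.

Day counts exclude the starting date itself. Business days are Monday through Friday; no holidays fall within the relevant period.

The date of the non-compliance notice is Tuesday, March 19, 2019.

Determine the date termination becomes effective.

July 1, 2019

Adding 7 calendar days to March 19, 2019 gives March 26, 2019, which is the last day of the re-inspection period.
The last day of the corrective action period: March 26, 2019 + 45 days = May 10, 2019.
The last day of the response period: 7 calendar days after May 10, 2019 is May 17, 2019.
Adding 45 calendar days to May 17, 2019 gives July 1, 2019, which is the date termination becomes effective. July 1, 2019 is a Monday, so no roll-forward applies.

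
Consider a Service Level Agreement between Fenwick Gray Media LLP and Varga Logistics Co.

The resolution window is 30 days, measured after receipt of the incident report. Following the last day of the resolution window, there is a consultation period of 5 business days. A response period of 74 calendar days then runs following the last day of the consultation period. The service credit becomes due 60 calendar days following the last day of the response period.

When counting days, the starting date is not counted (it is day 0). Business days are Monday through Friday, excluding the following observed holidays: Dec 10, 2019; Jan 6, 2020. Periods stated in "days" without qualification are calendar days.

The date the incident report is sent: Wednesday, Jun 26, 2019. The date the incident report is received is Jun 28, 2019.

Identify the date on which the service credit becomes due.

Adding 30 calendar days to Jun 28, 2019 gives Jul 28, 2019, which is the last day of the resolution window.
The last day of the consultation period: counting 5 business days from Sunday, Jul 28, 2019 (Jul 29, Jul 30, Jul 31, Aug 1, Aug 2, skipping weekends) reaches Friday, Aug 2, 2019.
Adding 74 calendar days to Aug 2, 2019 gives Oct 15, 2019, which is the last day of the response period.
The date on which the service credit becomes due: 60 calendar days after Oct 15, 2019 is Dec 14, 2019.

Dec 14, 2019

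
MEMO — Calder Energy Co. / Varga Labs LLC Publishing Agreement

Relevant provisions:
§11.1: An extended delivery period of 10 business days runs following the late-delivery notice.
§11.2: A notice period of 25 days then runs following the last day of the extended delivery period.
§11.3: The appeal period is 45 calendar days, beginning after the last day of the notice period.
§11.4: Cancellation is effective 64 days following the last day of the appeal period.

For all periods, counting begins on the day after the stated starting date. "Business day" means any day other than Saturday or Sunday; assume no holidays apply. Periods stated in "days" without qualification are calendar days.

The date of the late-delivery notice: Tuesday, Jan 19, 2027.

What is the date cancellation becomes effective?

The last day of the extended delivery period: counting 10 business days from Tuesday, Jan 19, 2027 (Jan 20, Jan 21, Jan 22, Jan 25, Jan 26, Jan 27, Jan 28, Jan 29, Feb 1, Feb 2, skipping weekends) reaches Tuesday, Feb 2, 2027.
The last day of the notice period: Feb 2, 2027 + 25 days = Feb 27, 2027.
Adding 45 calendar days to Feb 27, 2027 gives Apr 13, 2027, which is the last day of the appeal period.
The date cancellation becomes effective: Apr 13, 2027 + 64 days = Jun 16, 2027.

Jun 16, 2027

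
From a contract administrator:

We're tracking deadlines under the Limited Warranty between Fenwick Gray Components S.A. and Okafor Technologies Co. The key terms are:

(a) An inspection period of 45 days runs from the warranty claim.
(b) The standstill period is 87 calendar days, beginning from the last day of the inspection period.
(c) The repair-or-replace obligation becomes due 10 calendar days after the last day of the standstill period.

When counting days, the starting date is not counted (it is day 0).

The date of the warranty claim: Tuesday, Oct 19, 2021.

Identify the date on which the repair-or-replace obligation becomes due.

Mar 10, 2022

The last day of the inspection period: 45 calendar days after Oct 19, 2021 is Dec 3, 2021.
The last day of the standstill period: 87 calendar days after Dec 3, 2021 is Feb 28, 2022.
Adding 10 calendar days to Feb 28, 2022 gives Mar 10, 2022, which is the date on which the repair-or-replace obligation becomes due.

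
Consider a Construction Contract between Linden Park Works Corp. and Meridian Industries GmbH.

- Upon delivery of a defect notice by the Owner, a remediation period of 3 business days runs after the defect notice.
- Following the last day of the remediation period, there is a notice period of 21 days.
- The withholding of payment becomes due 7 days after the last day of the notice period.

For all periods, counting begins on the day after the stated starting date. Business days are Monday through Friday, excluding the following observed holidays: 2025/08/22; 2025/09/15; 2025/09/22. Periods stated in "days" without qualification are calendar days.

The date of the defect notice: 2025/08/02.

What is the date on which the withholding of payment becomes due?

The last day of the remediation period: counting 3 business days from Saturday, 2025/08/02 (Aug 4, Aug 5, Aug 6, skipping weekends) reaches Wednesday, 2025/08/06.
The last day of the notice period: 2025/08/06 + 21 days = 2025/08/27.
The date on which the withholding of payment becomes due: 7 calendar days after 2025/08/27 is 2025/09/03.

2025/09/03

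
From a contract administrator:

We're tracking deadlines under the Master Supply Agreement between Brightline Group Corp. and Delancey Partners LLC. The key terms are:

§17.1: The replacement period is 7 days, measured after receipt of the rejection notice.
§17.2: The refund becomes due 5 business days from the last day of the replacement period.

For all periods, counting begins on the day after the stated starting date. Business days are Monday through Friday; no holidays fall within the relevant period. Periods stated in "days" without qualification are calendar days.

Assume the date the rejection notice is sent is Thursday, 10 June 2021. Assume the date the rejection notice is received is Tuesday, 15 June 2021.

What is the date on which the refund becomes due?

Adding 7 calendar days to 15 June 2021 gives 22 June 2021, which is the last day of the replacement period.
The date on which the refund becomes due: 5 business days after Tuesday, 22 June 2021, skipping weekends — Jun 23, Jun 24, Jun 25, Jun 28, Jun 29 — lands on Tuesday, 29 June 2021.

29 June 2021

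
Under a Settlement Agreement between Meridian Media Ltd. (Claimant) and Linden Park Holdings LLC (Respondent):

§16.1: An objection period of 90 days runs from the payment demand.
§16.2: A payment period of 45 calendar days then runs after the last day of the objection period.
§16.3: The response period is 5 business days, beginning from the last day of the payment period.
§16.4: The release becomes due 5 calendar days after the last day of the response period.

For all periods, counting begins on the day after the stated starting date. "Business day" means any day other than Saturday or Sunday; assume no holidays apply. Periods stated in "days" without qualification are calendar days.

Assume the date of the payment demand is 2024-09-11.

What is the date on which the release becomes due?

The last day of the objection period: 2024-09-11 + 90 days = 2024-12-10.
The last day of the payment period: 2024-12-10 + 45 days = 2025-01-24.
From Friday, 2025-01-24, 5 business days (Jan 27, Jan 28, Jan 29, Jan 30, Jan 31, skipping weekends) brings us to Friday, 2025-01-31, which is the last day of the response period.
The date on which the release becomes due: 2025-01-31 + 5 days = 2025-02-05.

2025-02-05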